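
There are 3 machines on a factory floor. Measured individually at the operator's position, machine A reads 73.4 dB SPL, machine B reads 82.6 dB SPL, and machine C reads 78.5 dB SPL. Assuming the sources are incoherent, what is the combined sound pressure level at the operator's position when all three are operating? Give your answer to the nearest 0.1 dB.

Incoherent sources sum as intensities:
L_total = 10·log₁₀(10^(73.4/10) + 10^(82.6/10) + 10^(78.5/10)) = 10·log₁₀(274600000) = 84.4 dB SPL.

84.4 dB SPL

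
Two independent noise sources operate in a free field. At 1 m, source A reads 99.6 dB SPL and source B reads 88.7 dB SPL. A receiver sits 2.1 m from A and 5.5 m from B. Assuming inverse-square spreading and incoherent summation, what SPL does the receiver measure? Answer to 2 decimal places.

93.21 dB SPL

At the listener: L_A = 99.6 − 20·log₁₀(2.1) = 93.156 dB; L_B = 88.7 − 20·log₁₀(5.5) = 73.893 dB.
Combined: 10·log₁₀(10^(93.156/10)+10^(73.893/10)) = 93.21 dB SPL.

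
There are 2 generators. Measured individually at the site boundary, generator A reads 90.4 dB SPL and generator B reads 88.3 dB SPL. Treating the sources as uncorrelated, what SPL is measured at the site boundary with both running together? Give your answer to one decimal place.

92.5 dB SPL

Add the sources as powers (linear), then convert back to dB:
L_total = 10·log₁₀(10^(90.4/10) + 10^(88.3/10)) = 10·log₁₀(1773000000) = 92.5 dB SPL.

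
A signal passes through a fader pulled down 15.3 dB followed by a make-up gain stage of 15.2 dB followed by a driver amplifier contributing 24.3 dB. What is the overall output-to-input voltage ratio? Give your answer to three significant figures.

Net gain = (−15.3) + 15.2 + 24.3 = 24.2 dB.
Voltage ratio = 10^(24.2/20) = 16.2.

16.2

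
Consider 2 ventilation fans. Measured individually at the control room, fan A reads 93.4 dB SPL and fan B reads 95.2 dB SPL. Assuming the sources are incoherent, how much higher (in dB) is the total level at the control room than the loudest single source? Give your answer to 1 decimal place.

2.2 dB

Add the sources as powers (linear), then convert back to dB:
L_total = 10·log₁₀(10^(93.4/10) + 10^(95.2/10)) = 97.40 dB SPL.
Excess over the loudest (95.2 dB): 97.40 − 95.2 = 2.2 dB.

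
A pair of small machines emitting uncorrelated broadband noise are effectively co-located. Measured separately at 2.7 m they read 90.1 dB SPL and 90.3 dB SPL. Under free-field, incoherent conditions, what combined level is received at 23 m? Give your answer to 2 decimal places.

74.60 dB SPL

Combined at 2.7 m: 10·log₁₀(10^(90.1/10)+10^(90.3/10)) = 93.211 dB SPL.
Then apply −20·log₁₀(23/2.7) = -18.607 dB → 74.60 dB SPL.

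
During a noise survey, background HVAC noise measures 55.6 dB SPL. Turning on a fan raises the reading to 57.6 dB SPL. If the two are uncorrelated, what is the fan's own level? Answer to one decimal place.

Subtract intensities: L_src = 10·log₁₀(10^(L_total/10) − 10^(L_bg/10)).
L_src = 10·log₁₀(10^(57.6/10) − 10^(55.6/10)) = 10·log₁₀(212400) = 53.3 dB SPL.

53.3 dB SPL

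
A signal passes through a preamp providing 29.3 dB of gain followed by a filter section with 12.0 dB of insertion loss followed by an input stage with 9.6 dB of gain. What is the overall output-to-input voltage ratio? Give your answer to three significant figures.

22.1

Net gain = 29.3 + (−12.0) + 9.6 = 26.9 dB.
Voltage ratio = 10^(26.9/20) = 22.1.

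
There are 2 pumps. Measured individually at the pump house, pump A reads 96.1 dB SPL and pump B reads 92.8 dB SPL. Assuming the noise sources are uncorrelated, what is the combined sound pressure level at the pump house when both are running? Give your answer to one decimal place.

Uncorrelated sources add in intensity (power), not in dB.
L_total = 10·log₁₀(10^(96.1/10) + 10^(92.8/10)) = 10·log₁₀(5979000000) = 97.8 dB SPL.

97.8 dB SPL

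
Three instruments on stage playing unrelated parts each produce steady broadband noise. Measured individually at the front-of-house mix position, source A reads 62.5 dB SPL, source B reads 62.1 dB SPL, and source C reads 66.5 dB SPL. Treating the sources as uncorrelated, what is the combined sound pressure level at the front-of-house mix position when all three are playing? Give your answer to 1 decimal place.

69.0 dB SPL

Incoherent sources sum as intensities:
L_total = 10·log₁₀(10^(62.5/10) + 10^(62.1/10) + 10^(66.5/10)) = 10·log₁₀(7867000) = 69.0 dB SPL.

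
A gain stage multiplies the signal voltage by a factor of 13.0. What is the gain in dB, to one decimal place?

22.3 dB

For a voltage ratio, dB = 20·log₁₀(V₂/V₁).
20·log₁₀(13.0) = 22.3 dB.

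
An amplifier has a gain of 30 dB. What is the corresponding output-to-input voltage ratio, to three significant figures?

31.6

Voltage ratio = 10^(dB/20).
10^(30/20) = 10^(1.500) = 31.6.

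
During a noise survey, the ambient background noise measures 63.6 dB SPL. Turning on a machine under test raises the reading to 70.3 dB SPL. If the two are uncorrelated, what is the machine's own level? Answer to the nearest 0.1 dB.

69.3 dB SPL

Background correction is a power subtraction:
L_src = 10·log₁₀(10^(70.3/10) − 10^(63.6/10)) = 10·log₁₀(8424000) = 69.3 dB SPL.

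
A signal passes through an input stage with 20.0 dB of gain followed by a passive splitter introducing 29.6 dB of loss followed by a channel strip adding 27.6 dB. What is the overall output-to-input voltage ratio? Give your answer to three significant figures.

Net gain = 20.0 + (−29.6) + 27.6 = 18.0 dB.
Voltage ratio = 10^(18.0/20) = 7.94.

7.94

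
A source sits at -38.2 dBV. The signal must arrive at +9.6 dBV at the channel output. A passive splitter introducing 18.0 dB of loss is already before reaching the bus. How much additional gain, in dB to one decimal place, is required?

65.8 dB

The required make-up gain is the shortfall in the dB sum.
G = +9.6 − (-38.2) + 18.0 = 65.8 dB.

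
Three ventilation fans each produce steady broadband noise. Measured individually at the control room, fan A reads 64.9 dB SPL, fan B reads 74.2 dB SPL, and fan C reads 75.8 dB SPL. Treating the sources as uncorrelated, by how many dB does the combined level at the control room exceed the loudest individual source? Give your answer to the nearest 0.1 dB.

2.5 dB

Incoherent sources sum as intensities:
L_total = 10·log₁₀(10^(64.9/10) + 10^(74.2/10) + 10^(75.8/10)) = 78.29 dB SPL.
Excess over the loudest (75.8 dB): 78.29 − 75.8 = 2.5 dB.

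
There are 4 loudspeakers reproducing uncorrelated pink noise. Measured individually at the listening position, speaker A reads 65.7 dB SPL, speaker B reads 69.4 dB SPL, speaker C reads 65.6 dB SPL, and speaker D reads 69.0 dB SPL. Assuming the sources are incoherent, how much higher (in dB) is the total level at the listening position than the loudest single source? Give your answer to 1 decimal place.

4.4 dB

Add the sources as powers (linear), then convert back to dB:
L_total = 10·log₁₀(10^(65.7/10) + 10^(69.4/10) + 10^(65.6/10) + 10^(69.0/10)) = 73.80 dB SPL.
Excess over the loudest (69.4 dB): 73.80 − 69.4 = 4.4 dB.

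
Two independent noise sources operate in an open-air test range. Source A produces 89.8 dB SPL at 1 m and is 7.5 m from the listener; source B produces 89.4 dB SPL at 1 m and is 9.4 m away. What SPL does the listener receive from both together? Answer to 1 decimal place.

At the listener: L_A = 89.8 − 20·log₁₀(7.5) = 72.30 dB; L_B = 89.4 − 20·log₁₀(9.4) = 69.94 dB.
Combined: 10·log₁₀(10^(72.30/10)+10^(69.94/10)) = 74.3 dB SPL.

74.3 dB SPL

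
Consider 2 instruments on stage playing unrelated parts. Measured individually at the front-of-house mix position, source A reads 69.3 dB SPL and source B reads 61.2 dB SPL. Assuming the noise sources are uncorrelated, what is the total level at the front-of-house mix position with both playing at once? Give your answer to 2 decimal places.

Incoherent sources sum as intensities:
L_total = 10·log₁₀(10^(69.3/10) + 10^(61.2/10)) = 10·log₁₀(9830000) = 69.93 dB SPL.

69.93 dB SPL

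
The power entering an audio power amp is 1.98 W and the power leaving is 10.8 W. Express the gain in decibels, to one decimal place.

7.4 dB

For a power ratio, dB = 10·log₁₀(P₂/P₁).
10·log₁₀(10.8/1.98) = 10·log₁₀(5.455) = 7.4 dB.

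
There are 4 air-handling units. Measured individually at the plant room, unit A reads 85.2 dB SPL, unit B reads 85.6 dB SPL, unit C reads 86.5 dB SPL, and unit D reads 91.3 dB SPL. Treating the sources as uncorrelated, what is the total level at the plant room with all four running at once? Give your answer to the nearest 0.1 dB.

94.0 dB SPL

Incoherent sources sum as intensities:
L_total = 10·log₁₀(10^(85.2/10) + 10^(85.6/10) + 10^(86.5/10) + 10^(91.3/10)) = 10·log₁₀(2490000000) = 94.0 dB SPL.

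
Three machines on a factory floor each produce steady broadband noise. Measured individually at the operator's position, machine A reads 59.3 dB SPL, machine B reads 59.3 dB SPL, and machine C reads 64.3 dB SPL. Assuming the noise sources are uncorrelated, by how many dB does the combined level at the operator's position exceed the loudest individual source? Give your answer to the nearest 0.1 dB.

2.1 dB

Incoherent sources sum as intensities:
L_total = 10·log₁₀(10^(59.3/10) + 10^(59.3/10) + 10^(64.3/10)) = 66.43 dB SPL.
Excess over the loudest (64.3 dB): 66.43 − 64.3 = 2.1 dB.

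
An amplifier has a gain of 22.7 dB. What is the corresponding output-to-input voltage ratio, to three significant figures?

13.6

Voltage ratio = 10^(dB/20).
10^(22.7/20) = 10^(1.135) = 13.6.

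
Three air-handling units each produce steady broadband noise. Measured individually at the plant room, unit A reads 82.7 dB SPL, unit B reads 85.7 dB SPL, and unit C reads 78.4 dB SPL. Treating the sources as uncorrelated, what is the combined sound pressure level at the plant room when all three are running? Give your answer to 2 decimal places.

Add the sources as powers (linear), then convert back to dB:
L_total = 10·log₁₀(10^(82.7/10) + 10^(85.7/10) + 10^(78.4/10)) = 10·log₁₀(626900000) = 87.97 dB SPL.

87.97 dB SPL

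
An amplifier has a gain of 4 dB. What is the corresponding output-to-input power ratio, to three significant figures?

Power ratio = 10^(dB/10).
10^(4/10) = 10^(0.4000) = 2.51.

2.51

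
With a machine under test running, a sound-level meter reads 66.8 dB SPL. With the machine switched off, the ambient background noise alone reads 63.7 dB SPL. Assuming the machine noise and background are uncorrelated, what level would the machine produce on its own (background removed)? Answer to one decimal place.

63.9 dB SPL

Remove the background by subtracting linear intensities:
L_src = 10·log₁₀(10^(66.8/10) − 10^(63.7/10)) = 10·log₁₀(2442000) = 63.9 dB SPL.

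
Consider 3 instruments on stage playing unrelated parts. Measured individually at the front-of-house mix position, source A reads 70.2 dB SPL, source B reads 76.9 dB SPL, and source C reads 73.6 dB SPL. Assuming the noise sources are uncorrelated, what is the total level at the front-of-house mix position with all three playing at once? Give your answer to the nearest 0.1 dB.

Uncorrelated sources add in intensity (power), not in dB.
L_total = 10·log₁₀(10^(70.2/10) + 10^(76.9/10) + 10^(73.6/10)) = 10·log₁₀(82360000) = 79.2 dB SPL.

79.2 dB SPL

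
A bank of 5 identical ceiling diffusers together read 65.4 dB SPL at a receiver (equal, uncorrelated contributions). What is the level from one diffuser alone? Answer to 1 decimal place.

5 equal incoherent sources add 10·log₁₀(5) = 6.99 dB over one source.
L_one = 65.4 − 6.99 = 58.4 dB SPL.

58.4 dB SPL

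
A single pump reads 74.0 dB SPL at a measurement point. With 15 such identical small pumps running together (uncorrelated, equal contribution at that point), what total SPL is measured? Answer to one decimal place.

85.8 dB SPL

15 equal incoherent sources raise the level by 10·log₁₀(15) = 11.76 dB.
L_total = 74.0 + 11.76 = 85.8 dB SPL.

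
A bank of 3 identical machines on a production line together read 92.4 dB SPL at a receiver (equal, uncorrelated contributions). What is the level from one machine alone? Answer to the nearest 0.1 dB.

87.6 dB SPL

3 equal incoherent sources add 10·log₁₀(3) = 4.77 dB over one source.
L_one = 92.4 − 4.77 = 87.6 dB SPL.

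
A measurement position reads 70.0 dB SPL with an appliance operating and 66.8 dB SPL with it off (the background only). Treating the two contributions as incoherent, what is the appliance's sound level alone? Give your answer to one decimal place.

Subtract intensities: L_src = 10·log₁₀(10^(L_total/10) − 10^(L_bg/10)).
L_src = 10·log₁₀(10^(70.0/10) − 10^(66.8/10)) = 10·log₁₀(5214000) = 67.2 dB SPL.

67.2 dB SPL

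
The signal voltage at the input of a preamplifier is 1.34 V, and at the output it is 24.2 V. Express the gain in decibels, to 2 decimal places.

25.13 dB

Voltage is an amplitude quantity, so gain = 20·log₁₀(V_out/V_in).
20·log₁₀(24.2/1.34) = 20·log₁₀(18.06) = 25.13 dB.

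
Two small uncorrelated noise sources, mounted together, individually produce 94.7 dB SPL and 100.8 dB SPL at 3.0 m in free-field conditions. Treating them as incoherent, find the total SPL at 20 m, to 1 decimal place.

85.3 dB SPL

Combined at 3.0 m: 10·log₁₀(10^(94.7/10)+10^(100.8/10)) = 101.75 dB SPL.
Then apply −20·log₁₀(20/3.0) = -16.48 dB → 85.3 dB SPL.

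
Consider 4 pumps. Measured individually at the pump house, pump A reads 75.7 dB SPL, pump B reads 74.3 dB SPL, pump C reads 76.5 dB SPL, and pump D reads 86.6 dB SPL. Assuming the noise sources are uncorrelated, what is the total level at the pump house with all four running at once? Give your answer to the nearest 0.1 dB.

Incoherent sources sum as intensities:
L_total = 10·log₁₀(10^(75.7/10) + 10^(74.3/10) + 10^(76.5/10) + 10^(86.6/10)) = 10·log₁₀(565800000) = 87.5 dB SPL.

87.5 dB SPL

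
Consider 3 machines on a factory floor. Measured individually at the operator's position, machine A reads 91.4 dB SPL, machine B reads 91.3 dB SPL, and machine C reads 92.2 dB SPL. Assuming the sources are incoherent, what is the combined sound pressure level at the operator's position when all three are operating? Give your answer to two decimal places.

96.42 dB SPL

Add the sources as powers (linear), then convert back to dB:
L_total = 10·log₁₀(10^(91.4/10) + 10^(91.3/10) + 10^(92.2/10)) = 10·log₁₀(4389000000) = 96.42 dB SPL.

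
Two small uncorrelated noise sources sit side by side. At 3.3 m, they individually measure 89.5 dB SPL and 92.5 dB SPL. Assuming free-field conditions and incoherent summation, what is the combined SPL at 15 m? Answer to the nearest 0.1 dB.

Combined at 3.3 m: 10·log₁₀(10^(89.5/10)+10^(92.5/10)) = 94.26 dB SPL.
Then apply −20·log₁₀(15/3.3) = -13.15 dB → 81.1 dB SPL.

81.1 dB SPL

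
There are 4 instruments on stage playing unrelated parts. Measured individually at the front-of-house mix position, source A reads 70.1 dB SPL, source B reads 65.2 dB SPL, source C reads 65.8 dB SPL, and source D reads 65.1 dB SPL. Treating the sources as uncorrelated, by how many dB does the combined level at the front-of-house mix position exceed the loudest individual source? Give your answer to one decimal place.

Incoherent sources sum as intensities:
L_total = 10·log₁₀(10^(70.1/10) + 10^(65.2/10) + 10^(65.8/10) + 10^(65.1/10)) = 73.13 dB SPL.
Excess over the loudest (70.1 dB): 73.13 − 70.1 = 3.0 dB.

3.0 dB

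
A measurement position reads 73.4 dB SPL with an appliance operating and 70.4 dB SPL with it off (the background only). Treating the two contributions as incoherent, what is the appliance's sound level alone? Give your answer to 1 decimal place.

Background correction is a power subtraction:
L_src = 10·log₁₀(10^(73.4/10) − 10^(70.4/10)) = 10·log₁₀(10910000) = 70.4 dB SPL.

70.4 dB SPL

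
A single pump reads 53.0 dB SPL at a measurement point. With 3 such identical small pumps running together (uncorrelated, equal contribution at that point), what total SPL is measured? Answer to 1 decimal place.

57.8 dB SPL

3 equal incoherent sources raise the level by 10·log₁₀(3) = 4.77 dB.
L_total = 53.0 + 4.77 = 57.8 dB SPL.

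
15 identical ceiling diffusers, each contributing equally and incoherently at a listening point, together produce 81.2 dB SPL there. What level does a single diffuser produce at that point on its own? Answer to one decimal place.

69.4 dB SPL

15 equal incoherent sources add 10·log₁₀(15) = 11.76 dB over one source.
L_one = 81.2 − 11.76 = 69.4 dB SPL.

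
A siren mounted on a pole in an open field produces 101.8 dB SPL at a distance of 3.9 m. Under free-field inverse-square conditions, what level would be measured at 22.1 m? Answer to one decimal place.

For a point source in a free field, ΔL = −20·log₁₀(d₂/d₁).
ΔL = −20·log₁₀(22.1/3.9) = -15.07 dB, so L₂ = 101.8 + (-15.07) = 86.7 dB SPL.

86.7 dB SPL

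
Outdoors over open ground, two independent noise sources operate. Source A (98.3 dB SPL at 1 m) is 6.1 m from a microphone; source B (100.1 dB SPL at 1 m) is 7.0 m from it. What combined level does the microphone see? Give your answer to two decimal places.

At the listener: L_A = 98.3 − 20·log₁₀(6.1) = 82.593 dB; L_B = 100.1 − 20·log₁₀(7.0) = 83.198 dB.
Combined: 10·log₁₀(10^(82.593/10)+10^(83.198/10)) = 85.92 dB SPL.

85.92 dB SPL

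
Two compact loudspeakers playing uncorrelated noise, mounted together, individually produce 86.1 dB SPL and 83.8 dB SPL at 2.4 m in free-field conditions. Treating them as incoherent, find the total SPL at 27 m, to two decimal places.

Combined at 2.4 m: 10·log₁₀(10^(86.1/10)+10^(83.8/10)) = 88.111 dB SPL.
Then apply −20·log₁₀(27/2.4) = -21.023 dB → 67.09 dB SPL.

67.09 dB SPL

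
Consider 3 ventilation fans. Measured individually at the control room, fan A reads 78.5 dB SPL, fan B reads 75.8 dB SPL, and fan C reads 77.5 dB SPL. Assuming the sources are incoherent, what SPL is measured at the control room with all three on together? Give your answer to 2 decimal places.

82.18 dB SPL

Uncorrelated sources add in intensity (power), not in dB.
L_total = 10·log₁₀(10^(78.5/10) + 10^(75.8/10) + 10^(77.5/10)) = 10·log₁₀(165000000) = 82.18 dB SPL.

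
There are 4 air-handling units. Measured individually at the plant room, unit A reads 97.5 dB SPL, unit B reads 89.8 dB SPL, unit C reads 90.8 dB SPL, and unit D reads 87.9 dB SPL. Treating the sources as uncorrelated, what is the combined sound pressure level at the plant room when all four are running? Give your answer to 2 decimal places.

99.24 dB SPL

Uncorrelated sources add in intensity (power), not in dB.
L_total = 10·log₁₀(10^(97.5/10) + 10^(89.8/10) + 10^(90.8/10) + 10^(87.9/10)) = 10·log₁₀(8397000000) = 99.24 dB SPL.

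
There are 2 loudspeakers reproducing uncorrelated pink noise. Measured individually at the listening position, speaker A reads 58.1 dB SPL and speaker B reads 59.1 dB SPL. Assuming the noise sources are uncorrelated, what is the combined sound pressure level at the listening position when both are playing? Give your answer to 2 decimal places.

61.64 dB SPL

Uncorrelated sources add in intensity (power), not in dB.
L_total = 10·log₁₀(10^(58.1/10) + 10^(59.1/10)) = 10·log₁₀(1458000) = 61.64 dB SPL.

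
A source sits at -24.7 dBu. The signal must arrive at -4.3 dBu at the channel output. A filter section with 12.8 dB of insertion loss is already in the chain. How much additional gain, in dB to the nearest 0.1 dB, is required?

The required make-up gain is the shortfall in the dB sum.
G = -4.3 − (-24.7) + 12.8 = 33.2 dB.

33.2 dB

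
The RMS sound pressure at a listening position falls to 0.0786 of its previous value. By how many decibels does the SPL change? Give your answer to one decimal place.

SPL change from a pressure ratio uses the 20·log₁₀ form:
20·log₁₀(0.0786) = -22.1 dB.

-22.1 dB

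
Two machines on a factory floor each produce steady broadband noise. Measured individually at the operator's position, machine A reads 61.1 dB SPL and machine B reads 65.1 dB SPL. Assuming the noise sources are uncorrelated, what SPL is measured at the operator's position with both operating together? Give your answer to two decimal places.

Add the sources as powers (linear), then convert back to dB:
L_total = 10·log₁₀(10^(61.1/10) + 10^(65.1/10)) = 10·log₁₀(4524000) = 66.56 dB SPL.

66.56 dB SPL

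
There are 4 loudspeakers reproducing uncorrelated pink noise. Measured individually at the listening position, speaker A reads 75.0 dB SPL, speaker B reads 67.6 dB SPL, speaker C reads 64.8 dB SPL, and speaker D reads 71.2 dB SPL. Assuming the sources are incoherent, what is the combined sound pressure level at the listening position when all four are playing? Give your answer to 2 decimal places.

Incoherent sources sum as intensities:
L_total = 10·log₁₀(10^(75.0/10) + 10^(67.6/10) + 10^(64.8/10) + 10^(71.2/10)) = 10·log₁₀(53580000) = 77.29 dB SPL.

77.29 dB SPL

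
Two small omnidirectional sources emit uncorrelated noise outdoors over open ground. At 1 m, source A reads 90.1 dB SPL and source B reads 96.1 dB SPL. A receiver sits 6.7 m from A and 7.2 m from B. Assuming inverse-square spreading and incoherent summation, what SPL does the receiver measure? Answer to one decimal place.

80.1 dB SPL

At the listener: L_A = 90.1 − 20·log₁₀(6.7) = 73.58 dB; L_B = 96.1 − 20·log₁₀(7.2) = 78.95 dB.
Combined: 10·log₁₀(10^(73.58/10)+10^(78.95/10)) = 80.1 dB SPL.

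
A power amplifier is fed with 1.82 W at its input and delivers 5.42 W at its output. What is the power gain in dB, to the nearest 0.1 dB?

4.7 dB

For a power ratio, dB = 10·log₁₀(P₂/P₁).
10·log₁₀(5.42/1.82) = 10·log₁₀(2.978) = 4.7 dB.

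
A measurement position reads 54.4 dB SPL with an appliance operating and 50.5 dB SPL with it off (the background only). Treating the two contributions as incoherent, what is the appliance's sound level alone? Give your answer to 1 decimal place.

Remove the background by subtracting linear intensities:
L_src = 10·log₁₀(10^(54.4/10) − 10^(50.5/10)) = 10·log₁₀(163200) = 52.1 dB SPL.

52.1 dB SPL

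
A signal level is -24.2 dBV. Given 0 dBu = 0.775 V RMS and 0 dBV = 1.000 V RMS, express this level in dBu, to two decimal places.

The offset between the scales is 20·log₁₀(0.775/1.000) = −2.214 dB.
So dBu = -24.2 + 2.214 = -21.99 dBu.

-21.99 dBu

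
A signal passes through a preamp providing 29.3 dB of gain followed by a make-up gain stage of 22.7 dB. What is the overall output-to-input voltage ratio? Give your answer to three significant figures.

398

Net gain = 29.3 + 22.7 = 52.0 dB.
Voltage ratio = 10^(52.0/20) = 398.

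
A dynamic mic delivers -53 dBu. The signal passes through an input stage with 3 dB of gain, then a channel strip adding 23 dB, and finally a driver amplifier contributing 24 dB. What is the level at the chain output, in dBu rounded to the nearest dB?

Cascaded gains and losses add directly in dB.
-53 + 3 + 23 + 24 = -3 dBu.

-3 dBu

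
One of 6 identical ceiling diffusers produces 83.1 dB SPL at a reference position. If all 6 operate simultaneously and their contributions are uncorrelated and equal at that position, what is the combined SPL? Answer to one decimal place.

90.9 dB SPL

6 equal incoherent sources raise the level by 10·log₁₀(6) = 7.78 dB.
L_total = 83.1 + 7.78 = 90.9 dB SPL.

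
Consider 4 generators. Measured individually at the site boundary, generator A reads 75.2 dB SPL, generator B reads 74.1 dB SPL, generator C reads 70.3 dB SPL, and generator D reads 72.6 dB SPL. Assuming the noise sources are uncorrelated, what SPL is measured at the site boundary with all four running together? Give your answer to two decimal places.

Uncorrelated sources add in intensity (power), not in dB.
L_total = 10·log₁₀(10^(75.2/10) + 10^(74.1/10) + 10^(70.3/10) + 10^(72.6/10)) = 10·log₁₀(87730000) = 79.43 dB SPL.

79.43 dB SPL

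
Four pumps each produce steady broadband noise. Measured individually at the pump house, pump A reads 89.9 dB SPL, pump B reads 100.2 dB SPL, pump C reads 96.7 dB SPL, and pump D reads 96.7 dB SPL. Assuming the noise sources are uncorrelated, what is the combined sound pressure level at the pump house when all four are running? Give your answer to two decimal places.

103.18 dB SPL

Incoherent sources sum as intensities:
L_total = 10·log₁₀(10^(89.9/10) + 10^(100.2/10) + 10^(96.7/10) + 10^(96.7/10)) = 10·log₁₀(20803000000) = 103.18 dB SPL.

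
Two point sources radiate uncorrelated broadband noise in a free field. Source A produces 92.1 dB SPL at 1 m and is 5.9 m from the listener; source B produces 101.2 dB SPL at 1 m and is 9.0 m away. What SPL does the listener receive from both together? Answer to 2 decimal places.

83.21 dB SPL

At the listener: L_A = 92.1 − 20·log₁₀(5.9) = 76.683 dB; L_B = 101.2 − 20·log₁₀(9.0) = 82.115 dB.
Combined: 10·log₁₀(10^(76.683/10)+10^(82.115/10)) = 83.21 dB SPL.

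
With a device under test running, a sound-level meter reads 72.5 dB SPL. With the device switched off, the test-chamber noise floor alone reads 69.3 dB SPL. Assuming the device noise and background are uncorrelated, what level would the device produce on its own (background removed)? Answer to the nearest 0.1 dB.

69.7 dB SPL

Remove the background by subtracting linear intensities:
L_src = 10·log₁₀(10^(72.5/10) − 10^(69.3/10)) = 10·log₁₀(9271000) = 69.7 dB SPL.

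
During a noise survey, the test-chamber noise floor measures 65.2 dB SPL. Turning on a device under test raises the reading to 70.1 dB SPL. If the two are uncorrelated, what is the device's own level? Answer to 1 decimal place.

68.4 dB SPL

Remove the background by subtracting linear intensities:
L_src = 10·log₁₀(10^(70.1/10) − 10^(65.2/10)) = 10·log₁₀(6922000) = 68.4 dB SPL.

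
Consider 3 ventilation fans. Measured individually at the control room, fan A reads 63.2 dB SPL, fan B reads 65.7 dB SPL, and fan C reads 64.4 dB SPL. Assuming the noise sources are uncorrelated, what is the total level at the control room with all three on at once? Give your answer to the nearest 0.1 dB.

Uncorrelated sources add in intensity (power), not in dB.
L_total = 10·log₁₀(10^(63.2/10) + 10^(65.7/10) + 10^(64.4/10)) = 10·log₁₀(8559000) = 69.3 dB SPL.

69.3 dB SPL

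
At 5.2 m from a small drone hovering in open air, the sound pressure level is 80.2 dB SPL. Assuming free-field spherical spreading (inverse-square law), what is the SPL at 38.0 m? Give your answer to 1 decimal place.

Inverse-square spreading gives ΔL = −20·log₁₀(d₂/d₁).
ΔL = −20·log₁₀(38.0/5.2) = -17.28 dB, so L₂ = 80.2 + (-17.28) = 62.9 dB SPL.

62.9 dB SPL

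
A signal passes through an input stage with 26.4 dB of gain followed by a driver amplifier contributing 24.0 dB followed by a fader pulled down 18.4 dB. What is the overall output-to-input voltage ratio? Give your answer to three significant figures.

Net gain = 26.4 + 24.0 + (−18.4) = 32.0 dB.
Voltage ratio = 10^(32.0/20) = 39.8.

39.8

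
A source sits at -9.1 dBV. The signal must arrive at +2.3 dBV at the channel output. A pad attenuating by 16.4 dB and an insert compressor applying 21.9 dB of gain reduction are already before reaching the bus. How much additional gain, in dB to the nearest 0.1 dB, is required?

49.7 dB

The required make-up gain is the shortfall in the dB sum.
G = +2.3 − (-9.1) + 16.4 + 21.9 = 49.7 dB.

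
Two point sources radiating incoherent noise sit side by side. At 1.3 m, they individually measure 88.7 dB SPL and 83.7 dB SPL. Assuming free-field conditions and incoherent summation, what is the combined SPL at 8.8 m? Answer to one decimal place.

73.3 dB SPL

Combined at 1.3 m: 10·log₁₀(10^(88.7/10)+10^(83.7/10)) = 89.89 dB SPL.
Then apply −20·log₁₀(8.8/1.3) = -16.61 dB → 73.3 dB SPL.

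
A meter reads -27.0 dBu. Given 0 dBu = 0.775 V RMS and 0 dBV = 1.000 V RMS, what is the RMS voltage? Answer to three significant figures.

0.0346 V

V = 0.775 V × 10^(-27.0/20).
= 0.775 × 0.04467 = 0.0346 V.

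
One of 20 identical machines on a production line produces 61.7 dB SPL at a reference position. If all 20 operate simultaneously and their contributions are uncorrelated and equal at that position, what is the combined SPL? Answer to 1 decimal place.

20 equal incoherent sources raise the level by 10·log₁₀(20) = 13.01 dB.
L_total = 61.7 + 13.01 = 74.7 dB SPL.

74.7 dB SPL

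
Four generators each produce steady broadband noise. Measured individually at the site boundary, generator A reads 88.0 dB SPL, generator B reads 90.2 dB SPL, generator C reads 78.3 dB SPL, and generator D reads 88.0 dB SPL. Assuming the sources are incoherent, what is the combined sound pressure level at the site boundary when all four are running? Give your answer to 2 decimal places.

Add the sources as powers (linear), then convert back to dB:
L_total = 10·log₁₀(10^(88.0/10) + 10^(90.2/10) + 10^(78.3/10) + 10^(88.0/10)) = 10·log₁₀(2377000000) = 93.76 dB SPL.

93.76 dB SPL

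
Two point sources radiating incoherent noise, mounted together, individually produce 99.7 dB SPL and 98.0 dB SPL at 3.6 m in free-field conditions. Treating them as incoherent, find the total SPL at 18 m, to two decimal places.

87.96 dB SPL

Combined at 3.6 m: 10·log₁₀(10^(99.7/10)+10^(98.0/10)) = 101.943 dB SPL.
Then apply −20·log₁₀(18/3.6) = -13.979 dB → 87.96 dB SPL.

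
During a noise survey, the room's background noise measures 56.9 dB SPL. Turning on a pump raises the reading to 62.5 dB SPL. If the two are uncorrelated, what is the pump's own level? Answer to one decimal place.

Background correction is a power subtraction:
L_src = 10·log₁₀(10^(62.5/10) − 10^(56.9/10)) = 10·log₁₀(1289000) = 61.1 dB SPL.

61.1 dB SPL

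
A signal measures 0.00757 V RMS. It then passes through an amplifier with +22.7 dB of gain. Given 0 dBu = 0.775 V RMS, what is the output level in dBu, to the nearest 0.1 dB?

-17.5 dBu

Input level: 20·log₁₀(0.00757/0.775) = -40.20 dBu.
Output: -40.20 + 22.7 = -17.5 dBu.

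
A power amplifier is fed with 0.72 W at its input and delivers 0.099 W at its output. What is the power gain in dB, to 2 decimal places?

-8.62 dB

Power ratio → dB uses the 10·log₁₀ form:
10·log₁₀(0.099/0.72) = 10·log₁₀(0.1375) = -8.62 dB.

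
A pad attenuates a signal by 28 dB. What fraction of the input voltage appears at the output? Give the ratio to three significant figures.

Voltage ratio = 10^(dB/20).
10^(-28/20) = 10^(-1.400) = 0.0398.

0.0398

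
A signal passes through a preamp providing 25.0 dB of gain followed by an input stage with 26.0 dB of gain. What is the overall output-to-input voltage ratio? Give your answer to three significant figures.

355

Net gain = 25.0 + 26.0 = 51.0 dB.
Voltage ratio = 10^(51.0/20) = 355.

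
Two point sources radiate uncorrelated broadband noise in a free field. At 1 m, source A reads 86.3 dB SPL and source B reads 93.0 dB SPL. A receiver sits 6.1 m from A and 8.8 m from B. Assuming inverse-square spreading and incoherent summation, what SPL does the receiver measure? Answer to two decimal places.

At the listener: L_A = 86.3 − 20·log₁₀(6.1) = 70.593 dB; L_B = 93.0 − 20·log₁₀(8.8) = 74.110 dB.
Combined: 10·log₁₀(10^(70.593/10)+10^(74.110/10)) = 75.71 dB SPL.

75.71 dB SPL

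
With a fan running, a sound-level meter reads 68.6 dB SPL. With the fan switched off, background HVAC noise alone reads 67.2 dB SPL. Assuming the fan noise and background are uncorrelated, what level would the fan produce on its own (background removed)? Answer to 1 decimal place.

63.0 dB SPL

Remove the background by subtracting linear intensities:
L_src = 10·log₁₀(10^(68.6/10) − 10^(67.2/10)) = 10·log₁₀(1996000) = 63.0 dB SPL.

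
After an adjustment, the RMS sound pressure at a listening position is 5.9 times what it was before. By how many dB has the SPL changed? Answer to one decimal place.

Sound pressure is an amplitude quantity: ΔL = 20·log₁₀(p₂/p₁).
20·log₁₀(5.9) = 15.4 dB.

15.4 dB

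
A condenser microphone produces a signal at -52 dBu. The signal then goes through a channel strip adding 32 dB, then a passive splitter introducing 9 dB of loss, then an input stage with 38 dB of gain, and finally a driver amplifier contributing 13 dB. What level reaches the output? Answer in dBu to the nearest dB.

Cascaded gains and losses add directly in dB.
-52 + 32 − 9 + 38 + 13 = +22 dBu.

+22 dBu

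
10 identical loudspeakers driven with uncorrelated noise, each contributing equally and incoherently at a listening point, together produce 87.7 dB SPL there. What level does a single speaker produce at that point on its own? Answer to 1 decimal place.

77.7 dB SPL

10 equal incoherent sources add 10·log₁₀(10) = 10.00 dB over one source.
L_one = 87.7 − 10.00 = 77.7 dB SPL.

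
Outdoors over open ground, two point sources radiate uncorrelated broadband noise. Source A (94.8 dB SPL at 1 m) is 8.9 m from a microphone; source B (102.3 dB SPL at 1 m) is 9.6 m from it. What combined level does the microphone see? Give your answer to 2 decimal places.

83.47 dB SPL

At the listener: L_A = 94.8 − 20·log₁₀(8.9) = 75.812 dB; L_B = 102.3 − 20·log₁₀(9.6) = 82.655 dB.
Combined: 10·log₁₀(10^(75.812/10)+10^(82.655/10)) = 83.47 dB SPL.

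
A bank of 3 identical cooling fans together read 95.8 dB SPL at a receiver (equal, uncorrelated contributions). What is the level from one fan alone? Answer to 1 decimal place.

91.0 dB SPL

3 equal incoherent sources add 10·log₁₀(3) = 4.77 dB over one source.
L_one = 95.8 − 4.77 = 91.0 dB SPL.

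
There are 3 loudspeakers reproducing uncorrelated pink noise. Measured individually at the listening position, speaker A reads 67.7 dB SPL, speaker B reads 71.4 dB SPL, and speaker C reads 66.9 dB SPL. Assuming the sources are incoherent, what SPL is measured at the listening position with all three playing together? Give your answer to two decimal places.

Uncorrelated sources add in intensity (power), not in dB.
L_total = 10·log₁₀(10^(67.7/10) + 10^(71.4/10) + 10^(66.9/10)) = 10·log₁₀(24590000) = 73.91 dB SPL.

73.91 dB SPL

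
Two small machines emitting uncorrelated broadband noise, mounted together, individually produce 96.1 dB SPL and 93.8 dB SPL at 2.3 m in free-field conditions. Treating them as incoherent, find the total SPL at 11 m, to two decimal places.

Combined at 2.3 m: 10·log₁₀(10^(96.1/10)+10^(93.8/10)) = 98.111 dB SPL.
Then apply −20·log₁₀(11/2.3) = -13.593 dB → 84.52 dB SPL.

84.52 dB SPL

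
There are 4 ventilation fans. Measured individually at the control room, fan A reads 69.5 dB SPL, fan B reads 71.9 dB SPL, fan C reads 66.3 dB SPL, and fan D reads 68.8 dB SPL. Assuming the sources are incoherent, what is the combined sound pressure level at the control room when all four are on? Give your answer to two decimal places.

Add the sources as powers (linear), then convert back to dB:
L_total = 10·log₁₀(10^(69.5/10) + 10^(71.9/10) + 10^(66.3/10) + 10^(68.8/10)) = 10·log₁₀(36250000) = 75.59 dB SPL.

75.59 dB SPL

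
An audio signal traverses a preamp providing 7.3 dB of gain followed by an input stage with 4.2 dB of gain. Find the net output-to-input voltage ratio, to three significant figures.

Net gain = 7.3 + 4.2 = 11.5 dB.
Voltage ratio = 10^(11.5/20) = 3.76.

3.76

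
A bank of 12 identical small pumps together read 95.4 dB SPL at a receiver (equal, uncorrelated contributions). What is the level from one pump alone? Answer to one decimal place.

12 equal incoherent sources add 10·log₁₀(12) = 10.79 dB over one source.
L_one = 95.4 − 10.79 = 84.6 dB SPL.

84.6 dB SPL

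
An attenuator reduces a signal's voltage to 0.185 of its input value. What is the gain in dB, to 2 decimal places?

Voltage is an amplitude quantity, so gain = 20·log₁₀(V_out/V_in).
20·log₁₀(0.185) = -14.66 dB.

-14.66 dB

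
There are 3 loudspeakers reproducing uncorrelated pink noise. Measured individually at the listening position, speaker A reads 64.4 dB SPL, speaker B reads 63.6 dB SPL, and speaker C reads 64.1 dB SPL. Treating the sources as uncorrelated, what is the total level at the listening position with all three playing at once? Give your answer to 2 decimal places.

Incoherent sources sum as intensities:
L_total = 10·log₁₀(10^(64.4/10) + 10^(63.6/10) + 10^(64.1/10)) = 10·log₁₀(7615000) = 68.82 dB SPL.

68.82 dB SPL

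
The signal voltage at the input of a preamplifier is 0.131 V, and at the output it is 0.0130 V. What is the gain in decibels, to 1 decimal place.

-20.1 dB

Voltage ratio → dB uses the 20·log₁₀ form:
20·log₁₀(0.0130/0.131) = 20·log₁₀(0.09924) = -20.1 dB.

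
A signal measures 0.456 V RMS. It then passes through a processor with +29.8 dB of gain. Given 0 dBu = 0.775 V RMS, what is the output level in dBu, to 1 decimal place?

Input level: 20·log₁₀(0.456/0.775) = -4.61 dBu.
Output: -4.61 + 29.8 = +25.2 dBu.

+25.2 dBu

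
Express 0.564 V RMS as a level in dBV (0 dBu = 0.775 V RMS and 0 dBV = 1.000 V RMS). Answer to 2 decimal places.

dBV = 20·log₁₀(V / 1.000 V).
20·log₁₀(0.564/1.000) = -4.97 dBV.

-4.97 dBV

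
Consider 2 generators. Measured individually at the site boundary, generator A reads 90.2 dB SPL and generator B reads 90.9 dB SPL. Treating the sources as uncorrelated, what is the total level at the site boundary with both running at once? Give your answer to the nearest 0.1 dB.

Add the sources as powers (linear), then convert back to dB:
L_total = 10·log₁₀(10^(90.2/10) + 10^(90.9/10)) = 10·log₁₀(2277000000) = 93.6 dB SPL.

93.6 dB SPL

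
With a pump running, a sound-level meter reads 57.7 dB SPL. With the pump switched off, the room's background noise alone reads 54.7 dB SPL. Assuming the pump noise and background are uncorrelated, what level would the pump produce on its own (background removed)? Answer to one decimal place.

Remove the background by subtracting linear intensities:
L_src = 10·log₁₀(10^(57.7/10) − 10^(54.7/10)) = 10·log₁₀(293700) = 54.7 dB SPL.

54.7 dB SPL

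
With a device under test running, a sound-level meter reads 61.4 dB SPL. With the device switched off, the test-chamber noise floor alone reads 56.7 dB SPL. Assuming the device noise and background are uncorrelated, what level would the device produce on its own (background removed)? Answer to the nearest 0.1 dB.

Subtract intensities: L_src = 10·log₁₀(10^(L_total/10) − 10^(L_bg/10)).
L_src = 10·log₁₀(10^(61.4/10) − 10^(56.7/10)) = 10·log₁₀(912600) = 59.6 dB SPL.

59.6 dB SPL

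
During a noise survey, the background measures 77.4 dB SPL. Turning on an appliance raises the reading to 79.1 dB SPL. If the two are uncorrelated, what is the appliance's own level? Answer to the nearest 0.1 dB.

Remove the background by subtracting linear intensities:
L_src = 10·log₁₀(10^(79.1/10) − 10^(77.4/10)) = 10·log₁₀(26330000) = 74.2 dB SPL.

74.2 dB SPL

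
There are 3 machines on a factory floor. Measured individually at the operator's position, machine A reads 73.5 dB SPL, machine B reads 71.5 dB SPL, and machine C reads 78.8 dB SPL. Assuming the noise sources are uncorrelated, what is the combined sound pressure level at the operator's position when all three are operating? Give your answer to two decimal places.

80.51 dB SPL

Uncorrelated sources add in intensity (power), not in dB.
L_total = 10·log₁₀(10^(73.5/10) + 10^(71.5/10) + 10^(78.8/10)) = 10·log₁₀(112400000) = 80.51 dB SPL.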